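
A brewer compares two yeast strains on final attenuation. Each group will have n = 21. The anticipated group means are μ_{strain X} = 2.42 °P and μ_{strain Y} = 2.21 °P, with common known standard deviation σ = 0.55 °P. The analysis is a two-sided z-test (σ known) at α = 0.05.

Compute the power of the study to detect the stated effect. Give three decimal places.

Standardized effect: d = |μ_{strain X} − μ_{strain Y}| / σ = |2.42 − 2.21| / 0.55 = 0.3818
Noncentrality parameter: δ = d·√(n/2) = 0.3818 × √(21/2) = 1.2372
Two-sided α = 0.05 → critical value z_{0.025} = 1.960.
Power = Φ(δ − 1.960) + Φ(−δ − 1.960) = Φ(-0.723) + Φ(-3.197) = 0.2349 + 0.0007 = 0.2356.

Power ≈ 0.236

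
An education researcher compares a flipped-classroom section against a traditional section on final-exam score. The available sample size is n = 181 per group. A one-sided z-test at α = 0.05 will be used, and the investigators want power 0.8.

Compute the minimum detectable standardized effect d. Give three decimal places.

d ≈ 0.261

Need Φ(δ − 1.645) = 0.8, so δ = 1.645 + 0.842 = 2.486.
δ = d·√(n/2) ⇒ d = δ/√(n/2) = 2.486/√(181/2) = 0.2614.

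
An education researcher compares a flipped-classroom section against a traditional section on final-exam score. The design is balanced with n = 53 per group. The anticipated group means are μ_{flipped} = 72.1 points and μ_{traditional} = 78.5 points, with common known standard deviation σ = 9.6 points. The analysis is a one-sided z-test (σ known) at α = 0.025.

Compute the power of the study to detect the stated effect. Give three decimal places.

Power ≈ 0.929

Standardized effect: d = |μ_{flipped} − μ_{traditional}| / σ = |72.1 − 78.5| / 9.6 = 0.6667
Noncentrality parameter: δ = d·√(n/2) = 0.6667 × √(53/2) = 3.4319
One-sided α = 0.025 → critical value z_{0.025} = 1.960.
Power = P(Z > 1.960 − δ) = Φ(1.472) = 0.9295.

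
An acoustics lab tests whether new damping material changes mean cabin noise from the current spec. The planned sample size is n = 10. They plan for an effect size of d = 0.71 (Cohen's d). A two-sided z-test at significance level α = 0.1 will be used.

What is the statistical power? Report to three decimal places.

Power ≈ 0.726

Noncentrality parameter: δ = d·√n = 0.71 × √10 = 2.2452
Critical value for a two-sided test at α = 0.1: z_{α/2} = 1.645.
Power = Φ(δ − 1.645) + Φ(−δ − 1.645) = Φ(0.600) + Φ(-3.890) = 0.7259 + 0.0001 = 0.7259.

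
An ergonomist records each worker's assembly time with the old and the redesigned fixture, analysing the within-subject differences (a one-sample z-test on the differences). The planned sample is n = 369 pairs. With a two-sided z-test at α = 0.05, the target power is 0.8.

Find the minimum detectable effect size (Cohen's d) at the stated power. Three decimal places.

Need Φ(δ − 1.960) = 0.8, so δ = 1.960 + 0.842 = 2.802.
(Lower-tail contribution to power is negligible for δ > 0.)
δ = d·√n ⇒ d = δ/√n = 2.802/√369 = 0.1458.

d ≈ 0.146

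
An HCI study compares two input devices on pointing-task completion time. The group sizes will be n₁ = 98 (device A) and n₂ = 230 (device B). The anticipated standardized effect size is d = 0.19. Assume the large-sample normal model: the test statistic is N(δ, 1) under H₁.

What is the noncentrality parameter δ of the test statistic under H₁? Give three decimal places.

δ ≈ 1.575

δ = d / √(1/n₁ + 1/n₂) = 0.19 / √(1/98 + 1/230) = 1.5750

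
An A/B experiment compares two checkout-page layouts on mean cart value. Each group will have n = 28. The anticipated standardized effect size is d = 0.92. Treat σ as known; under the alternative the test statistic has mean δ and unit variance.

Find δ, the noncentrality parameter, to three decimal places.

δ = d·√(n/2) = 0.92 × √(28/2) = 3.4423

δ ≈ 3.442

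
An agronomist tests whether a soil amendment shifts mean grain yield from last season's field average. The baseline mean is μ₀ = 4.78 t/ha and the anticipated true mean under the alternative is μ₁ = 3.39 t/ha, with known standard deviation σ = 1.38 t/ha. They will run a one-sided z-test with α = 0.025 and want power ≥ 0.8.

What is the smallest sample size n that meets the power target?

Standardized effect: d = |μ₁ − μ₀| / σ = |3.39 − 4.78| / 1.38 = 1.0072
For power 0.8 need Φ(δ − z_{0.025}) = 0.8, so δ = z_{0.025} + z_{0.20} = 1.960 + 0.842 = 2.802.
δ = d·√n ⇒ n = (δ/d)² = (2.802 / 1.0072)² = 7.74.
Rounding up, n = 8.

n = 8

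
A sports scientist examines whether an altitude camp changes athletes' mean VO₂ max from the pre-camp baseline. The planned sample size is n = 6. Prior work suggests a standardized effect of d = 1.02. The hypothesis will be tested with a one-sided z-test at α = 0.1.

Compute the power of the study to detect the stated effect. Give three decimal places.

Noncentrality parameter: δ = d·√n = 1.02 × √6 = 2.4985
One-sided α = 0.1 → critical value z_{0.1} = 1.282.
Power = P(Z > 1.282 − δ) = Φ(1.217) = 0.8882.

Power ≈ 0.888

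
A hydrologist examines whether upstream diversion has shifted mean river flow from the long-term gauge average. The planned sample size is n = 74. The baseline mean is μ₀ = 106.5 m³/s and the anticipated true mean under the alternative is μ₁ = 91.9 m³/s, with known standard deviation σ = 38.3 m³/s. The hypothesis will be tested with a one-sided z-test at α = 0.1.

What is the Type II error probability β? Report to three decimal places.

β ≈ 0.023

Standardized effect: d = |μ₁ − μ₀| / σ = |91.9 − 106.5| / 38.3 = 0.3812
Noncentrality parameter: δ = d·√n = 0.3812 × √74 = 3.2792
Critical value for a one-sided test at α = 0.1: z_α = 1.282.
Power = P(Z > 1.282 − δ) = Φ(1.998) = 0.9771.
Type II error: β = 1 − power = 1 − 0.9771 = 0.0229.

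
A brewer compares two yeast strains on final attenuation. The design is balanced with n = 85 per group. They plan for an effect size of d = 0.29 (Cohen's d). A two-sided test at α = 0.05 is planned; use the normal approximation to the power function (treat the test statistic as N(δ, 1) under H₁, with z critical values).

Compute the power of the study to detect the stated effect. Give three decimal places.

Noncentrality parameter: δ = d·√(n/2) = 0.29 × √(85/2) = 1.8906
Critical value for a two-sided test at α = 0.05: z_{α/2} = 1.960.
Power = Φ(δ − 1.960) + Φ(−δ − 1.960) = Φ(-0.069) + Φ(-3.851) = 0.4723 + 0.0001 = 0.4724.

Power ≈ 0.472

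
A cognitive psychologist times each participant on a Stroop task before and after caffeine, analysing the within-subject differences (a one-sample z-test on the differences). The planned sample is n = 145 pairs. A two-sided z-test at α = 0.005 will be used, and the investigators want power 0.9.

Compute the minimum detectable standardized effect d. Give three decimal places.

d ≈ 0.340

Required noncentrality: δ = z_{0.0025} + z_{0.10} = 2.807 + 1.282 = 4.089.
(Lower-tail contribution to power is negligible for δ > 0.)
δ = d·√n ⇒ d = δ/√n = 4.089/√145 = 0.3395.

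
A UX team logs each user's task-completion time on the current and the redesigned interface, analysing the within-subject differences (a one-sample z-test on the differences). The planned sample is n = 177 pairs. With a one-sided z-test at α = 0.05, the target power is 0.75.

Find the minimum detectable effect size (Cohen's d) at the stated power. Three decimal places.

d ≈ 0.174

Need Φ(δ − 1.645) = 0.75, so δ = 1.645 + 0.674 = 2.319.
δ = d·√n ⇒ d = δ/√n = 2.319/√177 = 0.1743.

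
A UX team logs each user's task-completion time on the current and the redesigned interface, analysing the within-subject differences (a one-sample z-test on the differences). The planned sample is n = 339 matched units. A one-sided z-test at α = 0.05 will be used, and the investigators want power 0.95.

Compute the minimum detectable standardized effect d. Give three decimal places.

Need Φ(δ − 1.645) = 0.95, so δ = 1.645 + 1.645 = 3.290.
δ = d·√n ⇒ d = δ/√n = 3.290/√339 = 0.1787.

d ≈ 0.179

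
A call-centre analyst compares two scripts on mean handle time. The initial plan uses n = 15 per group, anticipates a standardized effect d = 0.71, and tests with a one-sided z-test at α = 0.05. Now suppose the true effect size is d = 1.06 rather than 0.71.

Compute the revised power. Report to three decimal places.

With d = 1.06: δ = d·√(n/2) = 1.06 × √(15/2) = 2.9029. Critical value z_{0.05} = 1.645.
Revised power = Φ(δ − 1.645) = Φ(1.258) = 0.8958.

Power ≈ 0.896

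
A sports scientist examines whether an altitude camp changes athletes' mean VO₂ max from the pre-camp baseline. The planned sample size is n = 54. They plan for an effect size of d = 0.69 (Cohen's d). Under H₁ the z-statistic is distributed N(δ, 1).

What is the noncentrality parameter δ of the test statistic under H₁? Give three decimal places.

δ = d·√n = 0.69 × √54 = 5.0704

δ ≈ 5.070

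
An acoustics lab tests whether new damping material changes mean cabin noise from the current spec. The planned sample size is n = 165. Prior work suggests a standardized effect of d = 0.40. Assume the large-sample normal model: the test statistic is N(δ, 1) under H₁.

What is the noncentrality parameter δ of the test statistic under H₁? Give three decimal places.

δ ≈ 5.138

δ = d·√n = 0.40 × √165 = 5.1381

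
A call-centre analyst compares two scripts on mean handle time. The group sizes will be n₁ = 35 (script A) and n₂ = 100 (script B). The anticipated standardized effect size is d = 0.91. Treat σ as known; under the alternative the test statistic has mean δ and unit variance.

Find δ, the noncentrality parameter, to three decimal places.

δ ≈ 4.633

δ = d / √(1/n₁ + 1/n₂) = 0.91 / √(1/35 + 1/100) = 4.6335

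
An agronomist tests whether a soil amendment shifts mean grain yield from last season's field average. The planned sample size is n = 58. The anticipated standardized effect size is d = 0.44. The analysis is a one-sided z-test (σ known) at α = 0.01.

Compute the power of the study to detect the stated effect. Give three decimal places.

Power ≈ 0.847

Noncentrality parameter: δ = d·√n = 0.44 × √58 = 3.3509
Critical value for a one-sided test at α = 0.01: z_α = 2.326.
Power = P(Z > 2.326 − δ) = Φ(1.025) = 0.8472.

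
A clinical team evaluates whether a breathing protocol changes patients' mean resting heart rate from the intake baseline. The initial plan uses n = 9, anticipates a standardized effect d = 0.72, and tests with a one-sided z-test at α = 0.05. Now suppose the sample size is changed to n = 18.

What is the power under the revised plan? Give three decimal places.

Power ≈ 0.921

With n = 18: δ = d·√n = 0.72 × √18 = 3.0547. Critical value z_{0.05} = 1.645.
Revised power = P(Z > 1.645 − δ) = Φ(1.410) = 0.9207.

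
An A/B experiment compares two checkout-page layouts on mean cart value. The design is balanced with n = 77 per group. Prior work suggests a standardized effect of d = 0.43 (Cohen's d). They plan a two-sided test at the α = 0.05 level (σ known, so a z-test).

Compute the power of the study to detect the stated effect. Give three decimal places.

Noncentrality parameter: δ = d·√(n/2) = 0.43 × √(77/2) = 2.6681
Two-sided α = 0.05 → critical value z_{0.025} = 1.960.
Power = Φ(δ − 1.960) + Φ(−δ − 1.960) = Φ(0.708) + Φ(-4.628) = 0.7606 + 0.0000 = 0.7606.

Power ≈ 0.761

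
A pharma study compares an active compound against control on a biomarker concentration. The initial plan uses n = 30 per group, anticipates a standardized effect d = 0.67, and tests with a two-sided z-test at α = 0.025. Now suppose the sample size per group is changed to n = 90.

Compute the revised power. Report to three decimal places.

Power ≈ 0.988

With n = 90 per group: δ = d·√(n/2) = 0.67 × √(90/2) = 4.4945. Critical value z_{0.0125} = 2.241.
Revised power = Φ(δ − 2.241) + Φ(−δ − 2.241) = Φ(2.253) + Φ(-6.736) = 0.9879 + 0.0000 = 0.9879.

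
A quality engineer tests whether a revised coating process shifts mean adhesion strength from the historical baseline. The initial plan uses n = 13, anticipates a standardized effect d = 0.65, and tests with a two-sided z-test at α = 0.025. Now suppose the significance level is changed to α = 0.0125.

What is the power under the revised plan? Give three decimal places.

Power ≈ 0.439

δ = d·√n = 0.65 × √13 = 2.3436 (unchanged). New critical value: z_{0.0063} = 2.498.
Revised power = Φ(δ − 2.498) + Φ(−δ − 2.498) = Φ(-0.154) + Φ(-4.841) = 0.4388 + 0.0000 = 0.4388.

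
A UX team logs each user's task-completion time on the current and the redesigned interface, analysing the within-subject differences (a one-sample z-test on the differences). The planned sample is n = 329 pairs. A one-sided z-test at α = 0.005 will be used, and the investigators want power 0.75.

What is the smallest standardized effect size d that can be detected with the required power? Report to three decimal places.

Need Φ(δ − 2.576) = 0.75, so δ = 2.576 + 0.674 = 3.250.
δ = d·√n ⇒ d = δ/√n = 3.250/√329 = 0.1792.

d ≈ 0.179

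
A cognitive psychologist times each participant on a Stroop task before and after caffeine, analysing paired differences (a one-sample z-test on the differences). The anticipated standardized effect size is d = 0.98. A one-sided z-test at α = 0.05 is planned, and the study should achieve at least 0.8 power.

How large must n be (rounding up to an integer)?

n = 7

For power 0.8 need Φ(δ − z_{0.05}) = 0.8, so δ = z_{0.05} + z_{0.20} = 1.645 + 0.842 = 2.486.
δ = d·√n ⇒ n = (δ/d)² = (2.486 / 0.98)² = 6.44.
Round up to the next whole unit.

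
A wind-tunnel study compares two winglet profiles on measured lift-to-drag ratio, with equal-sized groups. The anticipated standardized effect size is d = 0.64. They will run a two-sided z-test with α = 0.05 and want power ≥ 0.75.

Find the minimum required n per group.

n = 34 per group

Set Φ(δ − 1.960) = 0.75; then δ − 1.960 = Φ⁻¹(0.75) = 0.674, giving δ = 2.634.
(The Φ(−δ − z_{α/2}) term is vanishingly small for δ > 0 and is dropped in the standard sample-size formula.)
δ = d·√(n/2) ⇒ n = 2(δ/d)² = 2 × (2.634 / 0.64)² = 33.89.
Round up to the next whole unit.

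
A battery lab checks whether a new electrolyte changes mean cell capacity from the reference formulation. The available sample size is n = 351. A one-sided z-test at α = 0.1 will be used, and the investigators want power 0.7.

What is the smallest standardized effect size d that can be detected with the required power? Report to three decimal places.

Need Φ(δ − 1.282) = 0.7, so δ = 1.282 + 0.524 = 1.806.
δ = d·√n ⇒ d = δ/√n = 1.806/√351 = 0.0964.

d ≈ 0.096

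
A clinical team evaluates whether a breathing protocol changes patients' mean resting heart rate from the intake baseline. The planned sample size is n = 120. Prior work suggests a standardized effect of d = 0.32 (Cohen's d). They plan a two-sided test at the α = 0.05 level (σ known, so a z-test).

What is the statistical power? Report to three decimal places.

Power ≈ 0.939

Noncentrality parameter: δ = d·√n = 0.32 × √120 = 3.5054
Critical value for a two-sided test at α = 0.05: z_{α/2} = 1.960.
Power = Φ(δ − 1.960) + Φ(−δ − 1.960) = Φ(1.545) + Φ(-5.465) = 0.9389 + 0.0000 = 0.9389.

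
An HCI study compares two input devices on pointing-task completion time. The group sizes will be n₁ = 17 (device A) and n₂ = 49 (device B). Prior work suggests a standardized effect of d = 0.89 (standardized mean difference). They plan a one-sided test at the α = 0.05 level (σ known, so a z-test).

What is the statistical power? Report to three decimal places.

Power ≈ 0.935

Noncentrality parameter: δ = d / √(1/n₁ + 1/n₂) = 0.89 / √(1/17 + 1/49) = 3.1618
One-sided α = 0.05 → critical value z_{0.05} = 1.645.
Power = Φ(δ − 1.645) = Φ(1.517) = 0.9354.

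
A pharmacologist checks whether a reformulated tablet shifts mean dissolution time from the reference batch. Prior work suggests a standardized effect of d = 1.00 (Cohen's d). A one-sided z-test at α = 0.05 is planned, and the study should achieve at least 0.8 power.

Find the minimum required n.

For power 0.8 need Φ(δ − z_{0.05}) = 0.8, so δ = z_{0.05} + z_{0.20} = 1.645 + 0.842 = 2.486.
δ = d·√n ⇒ n = (δ/d)² = (2.486 / 1.00)² = 6.18.
Rounding up, n = 7.

n = 7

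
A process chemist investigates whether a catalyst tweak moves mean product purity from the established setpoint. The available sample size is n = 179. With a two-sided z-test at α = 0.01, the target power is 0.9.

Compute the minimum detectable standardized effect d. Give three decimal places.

Required noncentrality: δ = z_{0.005} + z_{0.10} = 2.576 + 1.282 = 3.857.
(Lower-tail contribution to power is negligible for δ > 0.)
δ = d·√n ⇒ d = δ/√n = 3.857/√179 = 0.2883.

d ≈ 0.288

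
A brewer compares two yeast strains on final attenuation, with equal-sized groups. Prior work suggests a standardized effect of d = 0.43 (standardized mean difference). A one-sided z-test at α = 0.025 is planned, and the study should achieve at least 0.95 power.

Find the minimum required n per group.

n = 141 per group

Set Φ(δ − 1.960) = 0.95; then δ − 1.960 = Φ⁻¹(0.95) = 1.645, giving δ = 3.605.
δ = d·√(n/2) ⇒ n = 2(δ/d)² = 2 × (3.605 / 0.43)² = 140.56.
Round up to the next whole unit.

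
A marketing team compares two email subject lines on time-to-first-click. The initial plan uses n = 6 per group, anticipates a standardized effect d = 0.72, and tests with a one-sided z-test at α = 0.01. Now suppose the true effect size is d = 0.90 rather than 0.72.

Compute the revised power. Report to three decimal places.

Power ≈ 0.221

With d = 0.90: δ = d·√(n/2) = 0.90 × √(6/2) = 1.5588. Critical value z_{0.01} = 2.326.
Revised power = Φ(δ − 2.326) = Φ(-0.768) = 0.2214.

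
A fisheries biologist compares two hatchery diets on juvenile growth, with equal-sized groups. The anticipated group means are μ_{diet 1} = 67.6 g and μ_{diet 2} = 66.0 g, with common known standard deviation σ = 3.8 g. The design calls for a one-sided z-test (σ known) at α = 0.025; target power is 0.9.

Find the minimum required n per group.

n = 119 per group

Standardized effect: d = |μ_{diet 1} − μ_{diet 2}| / σ = |67.6 − 66.0| / 3.8 = 0.4211
Set Φ(δ − 1.960) = 0.9; then δ − 1.960 = Φ⁻¹(0.9) = 1.282, giving δ = 3.242.
δ = d·√(n/2) ⇒ n = 2(δ/d)² = 2 × (3.242 / 0.4211)² = 118.54.
Round up to the next whole unit.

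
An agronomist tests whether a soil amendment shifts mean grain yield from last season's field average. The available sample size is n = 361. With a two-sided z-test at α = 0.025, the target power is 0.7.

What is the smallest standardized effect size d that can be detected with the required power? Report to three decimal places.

d ≈ 0.146

Need Φ(δ − 2.241) = 0.7, so δ = 2.241 + 0.524 = 2.766.
(The second rejection-region term Φ(−δ − z_{α/2}) is negligible and dropped.)
δ = d·√n ⇒ d = δ/√n = 2.766/√361 = 0.1456.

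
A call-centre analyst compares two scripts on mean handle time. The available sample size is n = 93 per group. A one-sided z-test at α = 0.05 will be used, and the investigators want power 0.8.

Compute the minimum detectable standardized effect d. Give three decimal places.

Required noncentrality: δ = z_{0.05} + z_{0.20} = 1.645 + 0.842 = 2.486.
δ = d·√(n/2) ⇒ d = δ/√(n/2) = 2.486/√(93/2) = 0.3646.

d ≈ 0.365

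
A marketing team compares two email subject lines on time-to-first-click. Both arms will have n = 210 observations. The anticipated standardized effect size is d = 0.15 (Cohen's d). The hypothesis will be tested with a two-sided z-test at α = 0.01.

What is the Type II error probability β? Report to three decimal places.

Noncentrality parameter: δ = d·√(n/2) = 0.15 × √(210/2) = 1.5370
Critical value for a two-sided test at α = 0.01: z_{α/2} = 2.576.
Power = Φ(δ − 2.576) + Φ(−δ − 2.576) = Φ(-1.039) + Φ(-4.113) = 0.1495 + 0.0000 = 0.1495.
Type II error: β = 1 − power = 1 − 0.1495 = 0.8505.

β ≈ 0.851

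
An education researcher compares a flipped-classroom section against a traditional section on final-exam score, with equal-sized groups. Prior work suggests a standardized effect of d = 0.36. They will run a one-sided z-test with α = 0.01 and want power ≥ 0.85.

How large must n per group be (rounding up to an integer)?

n = 175 per group

Set Φ(δ − 2.326) = 0.85; then δ − 2.326 = Φ⁻¹(0.85) = 1.036, giving δ = 3.363.
δ = d·√(n/2) ⇒ n = 2(δ/d)² = 2 × (3.363 / 0.36)² = 174.51.
Round up to the next whole unit.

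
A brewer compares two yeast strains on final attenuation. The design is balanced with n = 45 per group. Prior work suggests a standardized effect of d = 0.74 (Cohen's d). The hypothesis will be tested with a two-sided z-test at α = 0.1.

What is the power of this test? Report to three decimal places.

Noncentrality parameter: δ = d·√(n/2) = 0.74 × √(45/2) = 3.5101
Two-sided α = 0.1 → critical value z_{0.05} = 1.645.
Power = Φ(δ − 1.645) + Φ(−δ − 1.645) = Φ(1.865) + Φ(-5.155) = 0.9689 + 0.0000 = 0.9689.

Power ≈ 0.969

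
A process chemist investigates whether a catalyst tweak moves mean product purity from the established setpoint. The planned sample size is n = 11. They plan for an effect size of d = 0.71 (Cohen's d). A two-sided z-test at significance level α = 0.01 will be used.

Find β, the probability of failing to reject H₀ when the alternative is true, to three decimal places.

Noncentrality parameter: δ = d·√n = 0.71 × √11 = 2.3548
Critical value for a two-sided test at α = 0.01: z_{α/2} = 2.576.
Power = Φ(δ − 2.576) + Φ(−δ − 2.576) = Φ(-0.221) + Φ(-4.931) = 0.4125 + 0.0000 = 0.4125.
Type II error: β = 1 − power = 1 − 0.4125 = 0.5875.

β ≈ 0.587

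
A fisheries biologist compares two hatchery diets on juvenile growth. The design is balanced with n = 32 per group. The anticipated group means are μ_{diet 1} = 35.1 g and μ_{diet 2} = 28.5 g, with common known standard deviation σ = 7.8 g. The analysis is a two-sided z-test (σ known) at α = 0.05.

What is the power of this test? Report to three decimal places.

Power ≈ 0.923

Standardized effect: d = |μ_{diet 1} − μ_{diet 2}| / σ = |35.1 − 28.5| / 7.8 = 0.8462
Noncentrality parameter: δ = d·√(n/2) = 0.8462 × √(32/2) = 3.3846
Critical value for a two-sided test at α = 0.05: z_{α/2} = 1.960.
Power = Φ(δ − 1.960) + Φ(−δ − 1.960) = Φ(1.425) + Φ(-5.345) = 0.9229 + 0.0000 = 0.9229.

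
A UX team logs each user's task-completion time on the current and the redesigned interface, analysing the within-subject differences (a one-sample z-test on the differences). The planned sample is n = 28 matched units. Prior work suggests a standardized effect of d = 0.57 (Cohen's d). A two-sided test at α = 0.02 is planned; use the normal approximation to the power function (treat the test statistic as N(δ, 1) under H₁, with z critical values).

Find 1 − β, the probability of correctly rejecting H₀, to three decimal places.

Power ≈ 0.755

Noncentrality parameter: δ = d·√n = 0.57 × √28 = 3.0162
Critical value for a two-sided test at α = 0.02: z_{α/2} = 2.326.
Power = Φ(δ − 2.326) + Φ(−δ − 2.326) = Φ(0.690) + Φ(-5.343) = 0.7548 + 0.0000 = 0.7548.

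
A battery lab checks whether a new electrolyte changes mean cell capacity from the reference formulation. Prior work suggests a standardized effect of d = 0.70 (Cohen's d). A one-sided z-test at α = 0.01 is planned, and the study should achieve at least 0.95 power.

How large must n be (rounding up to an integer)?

n = 33

For power 0.95 need Φ(δ − z_{0.01}) = 0.95, so δ = z_{0.01} + z_{0.05} = 2.326 + 1.645 = 3.971.
δ = d·√n ⇒ n = (δ/d)² = (3.971 / 0.70)² = 32.18.
Rounding up, n = 33.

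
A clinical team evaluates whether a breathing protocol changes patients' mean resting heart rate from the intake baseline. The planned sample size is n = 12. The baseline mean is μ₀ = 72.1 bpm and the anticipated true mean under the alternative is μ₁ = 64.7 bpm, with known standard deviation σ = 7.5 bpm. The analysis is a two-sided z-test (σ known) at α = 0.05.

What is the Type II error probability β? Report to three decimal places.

Standardized effect: d = |μ₁ − μ₀| / σ = |64.7 − 72.1| / 7.5 = 0.9867
Noncentrality parameter: δ = d·√n = 0.9867 × √12 = 3.4179
Critical value for a two-sided test at α = 0.05: z_{α/2} = 1.960.
Power = Φ(δ − 1.960) + Φ(−δ − 1.960) = Φ(1.458) + Φ(-5.378) = 0.9276 + 0.0000 = 0.9276.
Type II error: β = 1 − power = 1 − 0.9276 = 0.0724.

β ≈ 0.072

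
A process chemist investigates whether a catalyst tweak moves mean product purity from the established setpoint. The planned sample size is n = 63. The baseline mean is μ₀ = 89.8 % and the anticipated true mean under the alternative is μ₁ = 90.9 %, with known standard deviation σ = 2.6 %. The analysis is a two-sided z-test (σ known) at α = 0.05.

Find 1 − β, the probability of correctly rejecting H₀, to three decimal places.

Standardized effect: d = |μ₁ − μ₀| / σ = |90.9 − 89.8| / 2.6 = 0.4231
Noncentrality parameter: δ = d·√n = 0.4231 × √63 = 3.3581
Critical value for a two-sided test at α = 0.05: z_{α/2} = 1.960.
Power = Φ(δ − 1.960) + Φ(−δ − 1.960) = Φ(1.398) + Φ(-5.318) = 0.9190 + 0.0000 = 0.9190.

Power ≈ 0.919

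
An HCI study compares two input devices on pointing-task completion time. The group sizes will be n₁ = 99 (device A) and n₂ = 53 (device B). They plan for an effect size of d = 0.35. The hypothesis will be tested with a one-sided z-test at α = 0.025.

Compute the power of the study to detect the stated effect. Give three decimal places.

Power ≈ 0.538

Noncentrality parameter: δ = d / √(1/n₁ + 1/n₂) = 0.35 / √(1/99 + 1/53) = 2.0564
One-sided α = 0.025 → critical value z_{0.025} = 1.960.
Power = P(Z > 1.960 − δ) = Φ(0.096) = 0.5384.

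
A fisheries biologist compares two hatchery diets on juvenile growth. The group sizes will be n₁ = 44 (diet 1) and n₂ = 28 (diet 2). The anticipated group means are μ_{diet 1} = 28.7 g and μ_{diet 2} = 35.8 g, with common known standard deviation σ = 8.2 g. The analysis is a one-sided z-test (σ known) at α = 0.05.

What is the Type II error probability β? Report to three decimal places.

β ≈ 0.026

Standardized effect: d = |μ_{diet 1} − μ_{diet 2}| / σ = |28.7 − 35.8| / 8.2 = 0.8659
Noncentrality parameter: δ = d / √(1/n₁ + 1/n₂) = 0.8659 / √(1/44 + 1/28) = 3.5817
One-sided α = 0.05 → critical value z_{0.05} = 1.645.
Power = P(Z > 1.645 − δ) = Φ(1.937) = 0.9736.
Type II error: β = 1 − power = 1 − 0.9736 = 0.0264.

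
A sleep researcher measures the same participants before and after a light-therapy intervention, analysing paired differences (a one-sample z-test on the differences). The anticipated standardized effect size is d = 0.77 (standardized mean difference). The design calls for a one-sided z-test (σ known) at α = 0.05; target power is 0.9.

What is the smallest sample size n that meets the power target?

n = 15

Set Φ(δ − 1.645) = 0.9; then δ − 1.645 = Φ⁻¹(0.9) = 1.282, giving δ = 2.926.
δ = d·√n ⇒ n = (δ/d)² = (2.926 / 0.77)² = 14.44.
Round up to the next whole unit.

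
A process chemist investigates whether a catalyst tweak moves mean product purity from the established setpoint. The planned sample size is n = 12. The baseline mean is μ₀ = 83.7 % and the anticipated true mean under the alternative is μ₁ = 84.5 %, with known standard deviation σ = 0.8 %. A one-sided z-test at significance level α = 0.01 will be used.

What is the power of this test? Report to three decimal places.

Standardized effect: d = |μ₁ − μ₀| / σ = |84.5 − 83.7| / 0.8 = 1.0000
Noncentrality parameter: δ = d·√n = 1.0000 × √12 = 3.4641
Critical value for a one-sided test at α = 0.01: z_α = 2.326.
Power = Φ(δ − 2.326) = Φ(1.138) = 0.8724.

Power ≈ 0.872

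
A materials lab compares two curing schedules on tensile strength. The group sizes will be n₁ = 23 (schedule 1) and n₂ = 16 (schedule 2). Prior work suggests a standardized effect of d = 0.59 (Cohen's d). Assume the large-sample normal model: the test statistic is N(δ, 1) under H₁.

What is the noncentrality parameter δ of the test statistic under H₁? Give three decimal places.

The noncentrality parameter scales effect size by the design's sample-size factor: δ = d / √(1/n₁ + 1/n₂) = 0.59 / √(1/23 + 1/16) = 1.8124

δ ≈ 1.812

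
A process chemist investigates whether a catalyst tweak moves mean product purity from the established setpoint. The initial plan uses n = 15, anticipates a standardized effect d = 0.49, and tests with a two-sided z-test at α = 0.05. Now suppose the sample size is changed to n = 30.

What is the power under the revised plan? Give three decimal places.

With n = 30: δ = d·√n = 0.49 × √30 = 2.6838. Critical value z_{0.025} = 1.960.
Revised power = Φ(δ − 1.960) + Φ(−δ − 1.960) = Φ(0.724) + Φ(-4.644) = 0.7654 + 0.0000 = 0.7654.

Power ≈ 0.765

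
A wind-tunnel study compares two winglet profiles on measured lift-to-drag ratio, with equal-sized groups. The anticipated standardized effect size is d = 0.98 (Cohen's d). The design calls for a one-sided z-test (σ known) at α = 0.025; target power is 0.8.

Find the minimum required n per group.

n = 17 per group

For power 0.8 need Φ(δ − z_{0.025}) = 0.8, so δ = z_{0.025} + z_{0.20} = 1.960 + 0.842 = 2.802.
δ = d·√(n/2) ⇒ n = 2(δ/d)² = 2 × (2.802 / 0.98)² = 16.35.
Rounding up, n = 17 per group.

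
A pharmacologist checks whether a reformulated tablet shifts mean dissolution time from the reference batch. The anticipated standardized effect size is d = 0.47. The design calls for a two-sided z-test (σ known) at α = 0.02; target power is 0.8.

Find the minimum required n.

n = 46

Set Φ(δ − 2.326) = 0.8; then δ − 2.326 = Φ⁻¹(0.8) = 0.842, giving δ = 3.168.
(Ignoring the negligible lower-tail rejection probability gives the usual closed-form inversion.)
δ = d·√n ⇒ n = (δ/d)² = (3.168 / 0.47)² = 45.43.
Round up to the next whole unit.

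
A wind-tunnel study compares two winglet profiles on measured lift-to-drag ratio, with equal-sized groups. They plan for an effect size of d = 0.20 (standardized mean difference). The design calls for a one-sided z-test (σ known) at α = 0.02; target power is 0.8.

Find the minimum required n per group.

n = 420 per group

Set Φ(δ − 2.054) = 0.8; then δ − 2.054 = Φ⁻¹(0.8) = 0.842, giving δ = 2.895.
δ = d·√(n/2) ⇒ n = 2(δ/d)² = 2 × (2.895 / 0.20)² = 419.16.
Rounding up, n = 420 per group.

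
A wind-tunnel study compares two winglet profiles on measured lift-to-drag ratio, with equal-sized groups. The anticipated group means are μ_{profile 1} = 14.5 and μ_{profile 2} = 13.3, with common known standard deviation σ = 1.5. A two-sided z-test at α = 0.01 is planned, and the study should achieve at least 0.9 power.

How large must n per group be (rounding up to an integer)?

n = 47 per group

Standardized effect: d = |μ_{profile 1} − μ_{profile 2}| / σ = |14.5 − 13.3| / 1.5 = 0.8000
For power 0.9 need Φ(δ − z_{0.005}) = 0.9, so δ = z_{0.005} + z_{0.10} = 2.576 + 1.282 = 3.857.
(For δ > 0 the lower-tail rejection region contributes negligibly to power, so the one-term inversion is standard.)
δ = d·√(n/2) ⇒ n = 2(δ/d)² = 2 × (3.857 / 0.8000)² = 46.50.
Rounding up, n = 47 per group.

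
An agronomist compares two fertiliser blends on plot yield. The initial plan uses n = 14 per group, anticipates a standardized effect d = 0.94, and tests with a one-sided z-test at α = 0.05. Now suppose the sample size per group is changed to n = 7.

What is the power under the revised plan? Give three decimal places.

With n = 7 per group: δ = d·√(n/2) = 0.94 × √(7/2) = 1.7586. Critical value z_{0.05} = 1.645.
Revised power = P(Z > 1.645 − δ) = Φ(0.114) = 0.5453.

Power ≈ 0.545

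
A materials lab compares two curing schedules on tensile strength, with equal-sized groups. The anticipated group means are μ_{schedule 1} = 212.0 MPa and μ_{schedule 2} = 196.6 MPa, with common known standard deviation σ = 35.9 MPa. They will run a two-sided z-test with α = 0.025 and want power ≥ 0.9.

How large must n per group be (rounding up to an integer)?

Standardized effect: d = |μ_{schedule 1} − μ_{schedule 2}| / σ = |212.0 − 196.6| / 35.9 = 0.4290
Set Φ(δ − 2.241) = 0.9; then δ − 2.241 = Φ⁻¹(0.9) = 1.282, giving δ = 3.523.
(For δ > 0 the lower-tail rejection region contributes negligibly to power, so the one-term inversion is standard.)
δ = d·√(n/2) ⇒ n = 2(δ/d)² = 2 × (3.523 / 0.4290)² = 134.89.
Round up to the next whole unit.

n = 135 per group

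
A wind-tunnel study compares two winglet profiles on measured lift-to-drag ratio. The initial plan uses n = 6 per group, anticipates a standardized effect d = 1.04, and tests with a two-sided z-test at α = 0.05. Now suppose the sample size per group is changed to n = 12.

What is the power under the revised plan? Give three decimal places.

Power ≈ 0.722

With n = 12 per group: δ = d·√(n/2) = 1.04 × √(12/2) = 2.5475. Critical value z_{0.025} = 1.960.
Revised power = Φ(δ − 1.960) + Φ(−δ − 1.960) = Φ(0.588) + Φ(-4.507) = 0.7216 + 0.0000 = 0.7216.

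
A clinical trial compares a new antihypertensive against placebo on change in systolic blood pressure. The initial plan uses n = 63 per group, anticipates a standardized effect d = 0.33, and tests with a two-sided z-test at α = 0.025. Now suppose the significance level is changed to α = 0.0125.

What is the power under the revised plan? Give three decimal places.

δ = d·√(n/2) = 0.33 × √(63/2) = 1.8521 (unchanged). New critical value: z_{0.0063} = 2.498.
Revised power = Φ(δ − 2.498) + Φ(−δ − 2.498) = Φ(-0.646) + Φ(-4.350) = 0.2593 + 0.0000 = 0.2593.

Power ≈ 0.259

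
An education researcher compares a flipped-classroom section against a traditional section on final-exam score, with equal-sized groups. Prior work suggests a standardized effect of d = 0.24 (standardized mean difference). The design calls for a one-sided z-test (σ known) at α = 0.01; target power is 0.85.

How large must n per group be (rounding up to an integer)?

For power 0.85 need Φ(δ − z_{0.01}) = 0.85, so δ = z_{0.01} + z_{0.15} = 2.326 + 1.036 = 3.363.
δ = d·√(n/2) ⇒ n = 2(δ/d)² = 2 × (3.363 / 0.24)² = 392.65.
Round up to the next whole unit.

n = 393 per group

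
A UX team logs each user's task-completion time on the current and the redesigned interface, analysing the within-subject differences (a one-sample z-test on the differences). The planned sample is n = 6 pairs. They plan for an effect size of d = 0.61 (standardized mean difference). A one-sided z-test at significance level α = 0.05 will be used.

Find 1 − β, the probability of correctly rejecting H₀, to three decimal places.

Noncentrality parameter: δ = d·√n = 0.61 × √6 = 1.4942
Critical value for a one-sided test at α = 0.05: z_α = 1.645.
Power = Φ(δ − 1.645) = Φ(-0.151) = 0.4401.

Power ≈ 0.440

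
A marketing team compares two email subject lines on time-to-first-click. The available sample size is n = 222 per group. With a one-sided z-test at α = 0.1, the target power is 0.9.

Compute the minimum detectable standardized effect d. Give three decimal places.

Need Φ(δ − 1.282) = 0.9, so δ = 1.282 + 1.282 = 2.563.
δ = d·√(n/2) ⇒ d = δ/√(n/2) = 2.563/√(222/2) = 0.2433.

d ≈ 0.243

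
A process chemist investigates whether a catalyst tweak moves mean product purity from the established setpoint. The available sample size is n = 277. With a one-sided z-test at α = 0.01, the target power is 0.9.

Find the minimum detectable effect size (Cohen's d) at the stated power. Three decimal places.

Need Φ(δ − 2.326) = 0.9, so δ = 2.326 + 1.282 = 3.608.
δ = d·√n ⇒ d = δ/√n = 3.608/√277 = 0.2168.

d ≈ 0.217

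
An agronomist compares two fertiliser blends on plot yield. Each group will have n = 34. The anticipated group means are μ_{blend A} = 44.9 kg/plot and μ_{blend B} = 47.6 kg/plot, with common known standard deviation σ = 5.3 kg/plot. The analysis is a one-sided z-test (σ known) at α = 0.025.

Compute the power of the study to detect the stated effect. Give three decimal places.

Standardized effect: d = |μ_{blend A} − μ_{blend B}| / σ = |44.9 − 47.6| / 5.3 = 0.5094
Noncentrality parameter: δ = d·√(n/2) = 0.5094 × √(34/2) = 2.1005
Critical value for a one-sided test at α = 0.025: z_α = 1.960.
Power = Φ(δ − 1.960) = Φ(0.140) = 0.5559.

Power ≈ 0.556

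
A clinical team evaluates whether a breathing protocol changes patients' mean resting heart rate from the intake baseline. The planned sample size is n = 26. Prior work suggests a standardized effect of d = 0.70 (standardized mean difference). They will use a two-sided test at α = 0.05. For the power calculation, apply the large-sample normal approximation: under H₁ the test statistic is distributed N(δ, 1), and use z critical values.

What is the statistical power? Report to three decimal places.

Noncentrality parameter: δ = d·√n = 0.70 × √26 = 3.5693
Two-sided α = 0.05 → critical value z_{0.025} = 1.960.
Power = Φ(δ − 1.960) + Φ(−δ − 1.960) = Φ(1.609) + Φ(-5.529) = 0.9462 + 0.0000 = 0.9462.

Power ≈ 0.946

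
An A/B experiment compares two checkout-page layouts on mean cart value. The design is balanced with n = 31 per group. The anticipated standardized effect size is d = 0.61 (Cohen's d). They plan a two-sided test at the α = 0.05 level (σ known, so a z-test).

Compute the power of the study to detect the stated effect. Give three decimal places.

Noncentrality parameter: λ = d·√(n/2) = 0.61 × √(31/2) = 2.4016
Two-sided α = 0.05 → critical value z_{0.025} = 1.960.
Power = Φ(λ − 1.960) + Φ(−λ − 1.960) = Φ(0.442) + Φ(-4.362) = 0.6706 + 0.0000 = 0.6706.

Power ≈ 0.671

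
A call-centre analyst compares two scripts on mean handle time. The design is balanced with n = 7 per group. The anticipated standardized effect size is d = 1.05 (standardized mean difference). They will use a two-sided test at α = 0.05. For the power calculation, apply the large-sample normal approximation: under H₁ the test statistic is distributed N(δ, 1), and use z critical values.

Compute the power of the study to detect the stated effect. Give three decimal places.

Noncentrality parameter: δ = d·√(n/2) = 1.05 × √(7/2) = 1.9644
Critical value for a two-sided test at α = 0.05: z_{α/2} = 1.960.
Power = Φ(δ − 1.960) + Φ(−δ − 1.960) = Φ(0.004) + Φ(-3.924) = 0.5018 + 0.0000 = 0.5018.

Power ≈ 0.502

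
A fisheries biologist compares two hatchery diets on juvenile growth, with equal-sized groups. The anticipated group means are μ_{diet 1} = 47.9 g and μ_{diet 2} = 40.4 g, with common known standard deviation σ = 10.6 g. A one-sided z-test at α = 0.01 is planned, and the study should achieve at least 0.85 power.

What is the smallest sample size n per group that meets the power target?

Standardized effect: d = |μ_{diet 1} − μ_{diet 2}| / σ = |47.9 − 40.4| / 10.6 = 0.7075
Set Φ(δ − 2.326) = 0.85; then δ − 2.326 = Φ⁻¹(0.85) = 1.036, giving δ = 3.363.
δ = d·√(n/2) ⇒ n = 2(δ/d)² = 2 × (3.363 / 0.7075)² = 45.18.
Rounding up, n = 46 per group.

n = 46 per group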